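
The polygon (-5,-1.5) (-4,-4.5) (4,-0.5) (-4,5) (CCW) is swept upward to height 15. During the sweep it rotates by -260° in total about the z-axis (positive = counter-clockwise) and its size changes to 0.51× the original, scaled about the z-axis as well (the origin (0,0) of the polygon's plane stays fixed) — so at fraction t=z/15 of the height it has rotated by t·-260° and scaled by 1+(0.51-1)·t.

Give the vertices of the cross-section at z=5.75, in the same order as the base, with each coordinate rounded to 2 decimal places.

t = z/height = 5.75/15 = 0.383333
s = 1 + (scale-1)·z/height = 1 + (0.51-1)·5.75/15 = 0.812167
θ = twist·z/height = -260°·5.75/15 = -99.6667° = -1.739511 rad
cos θ = -0.167916, sin θ = -0.985801 (intermediates below are computed at full precision and shown rounded to 5 d.p.)
v1: (-5,-1.5) → rotate → (-0.63912,5.18088) → ×s → (-0.51907,4.20774) → (-0.52,4.21)
v2: (-4,-4.5) → rotate → (-3.76444,4.69883) → ×s → (-3.05735,3.81623) → (-3.06,3.82)
v3: (4,-0.5) → rotate → (-1.16456,-3.85925) → ×s → (-0.94582,-3.13435) → (-0.95,-3.13)
v4: (-4,5) → rotate → (5.60067,3.10363) → ×s → (4.54868,2.52066) → (4.55,2.52)

Cross-section at z=5.75: (-0.52,4.21) (-3.06,3.82) (-0.95,-3.13) (4.55,2.52)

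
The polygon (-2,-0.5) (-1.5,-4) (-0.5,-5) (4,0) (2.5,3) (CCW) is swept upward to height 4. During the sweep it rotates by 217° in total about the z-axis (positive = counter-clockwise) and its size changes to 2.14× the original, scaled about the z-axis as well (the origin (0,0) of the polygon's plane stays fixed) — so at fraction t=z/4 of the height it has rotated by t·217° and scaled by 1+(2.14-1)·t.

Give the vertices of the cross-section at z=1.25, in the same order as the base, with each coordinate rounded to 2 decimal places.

t = z/height = 1.25/4 = 0.3125
s = 1 + (scale-1)·z/height = 1 + (2.14-1)·1.25/4 = 1.356250
θ = twist·z/height = 217°·1.25/4 = 67.8125° = 1.183551 rad
cos θ = 0.377639, sin θ = 0.925953 (intermediates below are computed at full precision and shown rounded to 5 d.p.)
v1: (-2,-0.5) → rotate → (-0.29230,-2.04073) → ×s → (-0.39643,-2.76773) → (-0.40,-2.77)
v2: (-1.5,-4) → rotate → (3.13735,-2.89948) → ×s → (4.25504,-3.93243) → (4.26,-3.93)
v3: (-0.5,-5) → rotate → (4.44095,-2.35117) → ×s → (6.02303,-3.18877) → (6.02,-3.19)
v4: (4,0) → rotate → (1.51056,3.70381) → ×s → (2.04869,5.02329) → (2.05,5.02)
v5: (2.5,3) → rotate → (-1.83376,3.44780) → ×s → (-2.48704,4.67608) → (-2.49,4.68)

Cross-section at z=1.25: (-0.40,-2.77) (4.26,-3.93) (6.02,-3.19) (2.05,5.02) (-2.49,4.68)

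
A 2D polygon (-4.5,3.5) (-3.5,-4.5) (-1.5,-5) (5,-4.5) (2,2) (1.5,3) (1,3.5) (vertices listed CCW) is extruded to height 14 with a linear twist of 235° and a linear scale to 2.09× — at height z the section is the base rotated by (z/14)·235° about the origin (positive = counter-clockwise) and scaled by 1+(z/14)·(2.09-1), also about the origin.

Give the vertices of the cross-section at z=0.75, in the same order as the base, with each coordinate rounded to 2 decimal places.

t = z/height = 0.75/14 = 0.0535714
s = 1 + (scale-1)·z/height = 1 + (2.09-1)·0.75/14 = 1.058393
θ = twist·z/height = 235°·0.75/14 = 12.5893° = 0.219724 rad
cos θ = 0.975958, sin θ = 0.217961 (intermediates below are computed at full precision and shown rounded to 5 d.p.)
v1: (-4.5,3.5) → rotate → (-5.15467,2.43503) → ×s → (-5.45567,2.57722) → (-5.46,2.58)
v2: (-3.5,-4.5) → rotate → (-2.43503,-5.15467) → ×s → (-2.57722,-5.45567) → (-2.58,-5.46)
v3: (-1.5,-5) → rotate → (-0.37413,-5.20673) → ×s → (-0.39598,-5.51076) → (-0.40,-5.51)
v4: (5,-4.5) → rotate → (5.86061,-3.30201) → ×s → (6.20283,-3.49482) → (6.20,-3.49)
v5: (2,2) → rotate → (1.51599,2.38784) → ×s → (1.60452,2.52727) → (1.60,2.53)
v6: (1.5,3) → rotate → (0.81005,3.25481) → ×s → (0.85736,3.44487) → (0.86,3.44)
v7: (1,3.5) → rotate → (0.21309,3.63381) → ×s → (0.22554,3.84600) → (0.23,3.85)

Cross-section at z=0.75: (-5.46,2.58) (-2.58,-5.46) (-0.40,-5.51) (6.20,-3.49) (1.60,2.53) (0.86,3.44) (0.23,3.85)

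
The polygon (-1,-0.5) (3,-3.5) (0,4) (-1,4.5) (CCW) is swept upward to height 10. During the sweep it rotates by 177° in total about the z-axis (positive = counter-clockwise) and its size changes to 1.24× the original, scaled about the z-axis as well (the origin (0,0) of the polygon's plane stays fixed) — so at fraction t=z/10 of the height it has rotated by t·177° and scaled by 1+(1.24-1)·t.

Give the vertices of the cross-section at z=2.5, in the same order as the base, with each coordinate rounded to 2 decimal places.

Cross-section at z=2.5: (-0.39,-1.12) (4.87,-0.44) (-2.96,3.04) (-4.09,2.68)

t = z/height = 2.5/10 = 0.25
s = 1 + (scale-1)·z/height = 1 + (1.24-1)·2.5/10 = 1.060000
θ = twist·z/height = 177°·2.5/10 = 44.2500° = 0.772308 rad
cos θ = 0.716302, sin θ = 0.697790 (intermediates below are computed at full precision and shown rounded to 5 d.p.)
v1: (-1,-0.5) → rotate → (-0.36741,-1.05594) → ×s → (-0.38945,-1.11930) → (-0.39,-1.12)
v2: (3,-3.5) → rotate → (4.59117,-0.41369) → ×s → (4.86664,-0.43851) → (4.87,-0.44)
v3: (0,4) → rotate → (-2.79116,2.86521) → ×s → (-2.95863,3.03712) → (-2.96,3.04)
v4: (-1,4.5) → rotate → (-3.85636,2.52557) → ×s → (-4.08774,2.67710) → (-4.09,2.68)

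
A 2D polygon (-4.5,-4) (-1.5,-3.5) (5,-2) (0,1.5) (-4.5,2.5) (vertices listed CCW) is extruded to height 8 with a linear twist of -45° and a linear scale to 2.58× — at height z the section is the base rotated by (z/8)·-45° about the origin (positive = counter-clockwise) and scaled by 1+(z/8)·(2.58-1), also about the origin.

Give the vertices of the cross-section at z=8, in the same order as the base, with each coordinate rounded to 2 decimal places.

t = z/height = 8/8 = 1
s = 1 + (scale-1)·z/height = 1 + (2.58-1)·8/8 = 2.580000
θ = twist·z/height = -45°·8/8 = -45.0000° = -0.785398 rad
cos θ = 0.707107, sin θ = -0.707107 (intermediates below are computed at full precision and shown rounded to 5 d.p.)
v1: (-4.5,-4) → rotate → (-6.01041,0.35355) → ×s → (-15.50685,0.91217) → (-15.51,0.91)
v2: (-1.5,-3.5) → rotate → (-3.53553,-1.41421) → ×s → (-9.12168,-3.64867) → (-9.12,-3.65)
v3: (5,-2) → rotate → (2.12132,-4.94975) → ×s → (5.47301,-12.77035) → (5.47,-12.77)
v4: (0,1.5) → rotate → (1.06066,1.06066) → ×s → (2.73650,2.73650) → (2.74,2.74)
v5: (-4.5,2.5) → rotate → (-1.41421,4.94975) → ×s → (-3.64867,12.77035) → (-3.65,12.77)

Cross-section at z=8: (-15.51,0.91) (-9.12,-3.65) (5.47,-12.77) (2.74,2.74) (-3.65,12.77)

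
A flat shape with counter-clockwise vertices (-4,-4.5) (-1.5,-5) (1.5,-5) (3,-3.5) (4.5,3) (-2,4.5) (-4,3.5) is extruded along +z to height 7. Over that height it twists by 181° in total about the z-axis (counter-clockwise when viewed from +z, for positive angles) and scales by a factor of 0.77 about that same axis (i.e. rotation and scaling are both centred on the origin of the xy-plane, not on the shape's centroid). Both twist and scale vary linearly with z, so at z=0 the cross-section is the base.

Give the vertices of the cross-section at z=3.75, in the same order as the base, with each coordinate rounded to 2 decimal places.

t = z/height = 3.75/7 = 0.535714
s = 1 + (scale-1)·z/height = 1 + (0.77-1)·3.75/7 = 0.876786
θ = twist·z/height = 181°·3.75/7 = 96.9643° = 1.692346 rad
cos θ = -0.121251, sin θ = 0.992622 (intermediates below are computed at full precision and shown rounded to 5 d.p.)
v1: (-4,-4.5) → rotate → (4.95180,-3.42486) → ×s → (4.34167,-3.00287) → (4.34,-3.00)
v2: (-1.5,-5) → rotate → (5.14499,-0.88268) → ×s → (4.51105,-0.77392) → (4.51,-0.77)
v3: (1.5,-5) → rotate → (4.78123,2.09519) → ×s → (4.19212,1.83703) → (4.19,1.84)
v4: (3,-3.5) → rotate → (3.11042,3.40224) → ×s → (2.72718,2.98304) → (2.73,2.98)
v5: (4.5,3) → rotate → (-3.52349,4.10305) → ×s → (-3.08935,3.59749) → (-3.09,3.60)
v6: (-2,4.5) → rotate → (-4.22430,-2.53087) → ×s → (-3.70380,-2.21903) → (-3.70,-2.22)
v7: (-4,3.5) → rotate → (-2.98917,-4.39486) → ×s → (-2.62087,-3.85335) → (-2.62,-3.85)

Cross-section at z=3.75: (4.34,-3.00) (4.51,-0.77) (4.19,1.84) (2.73,2.98) (-3.09,3.60) (-3.70,-2.22) (-2.62,-3.85)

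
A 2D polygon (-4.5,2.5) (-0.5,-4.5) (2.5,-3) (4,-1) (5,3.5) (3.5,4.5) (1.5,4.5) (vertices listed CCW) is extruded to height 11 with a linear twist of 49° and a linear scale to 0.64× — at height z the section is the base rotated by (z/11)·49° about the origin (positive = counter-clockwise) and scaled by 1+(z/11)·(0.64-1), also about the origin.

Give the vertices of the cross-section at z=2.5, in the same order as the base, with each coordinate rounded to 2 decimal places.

t = z/height = 2.5/11 = 0.227273
s = 1 + (scale-1)·z/height = 1 + (0.64-1)·2.5/11 = 0.918182
θ = twist·z/height = 49°·2.5/11 = 11.1364° = 0.194366 rad
cos θ = 0.981170, sin θ = 0.193145 (intermediates below are computed at full precision and shown rounded to 5 d.p.)
v1: (-4.5,2.5) → rotate → (-4.89813,1.58377) → ×s → (-4.49737,1.45419) → (-4.50,1.45)
v2: (-0.5,-4.5) → rotate → (0.37857,-4.51184) → ×s → (0.34759,-4.14269) → (0.35,-4.14)
v3: (2.5,-3) → rotate → (3.03236,-2.46065) → ×s → (2.78426,-2.25932) → (2.78,-2.26)
v4: (4,-1) → rotate → (4.11783,-0.20859) → ×s → (3.78091,-0.19152) → (3.78,-0.19)
v5: (5,3.5) → rotate → (4.22984,4.39982) → ×s → (3.88377,4.03983) → (3.88,4.04)
v6: (3.5,4.5) → rotate → (2.56494,5.09127) → ×s → (2.35509,4.67471) → (2.36,4.67)
v7: (1.5,4.5) → rotate → (0.60260,4.70498) → ×s → (0.55330,4.32003) → (0.55,4.32)

Cross-section at z=2.5: (-4.50,1.45) (0.35,-4.14) (2.78,-2.26) (3.78,-0.19) (3.88,4.04) (2.36,4.67) (0.55,4.32)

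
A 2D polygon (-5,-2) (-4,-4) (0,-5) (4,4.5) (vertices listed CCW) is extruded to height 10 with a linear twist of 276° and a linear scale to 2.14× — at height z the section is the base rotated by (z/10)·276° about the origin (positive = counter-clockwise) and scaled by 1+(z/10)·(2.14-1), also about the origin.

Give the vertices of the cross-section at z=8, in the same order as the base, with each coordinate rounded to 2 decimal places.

Cross-section at z=8: (4.74,9.14) (0.79,10.79) (-6.25,7.24) (-0.17,-11.51)

t = z/height = 8/10 = 0.8
s = 1 + (scale-1)·z/height = 1 + (2.14-1)·8/10 = 1.912000
θ = twist·z/height = 276°·8/10 = 220.8000° = 3.853687 rad
cos θ = -0.756995, sin θ = -0.653421 (intermediates below are computed at full precision and shown rounded to 5 d.p.)
v1: (-5,-2) → rotate → (2.47813,4.78109) → ×s → (4.73819,9.14145) → (4.74,9.14)
v2: (-4,-4) → rotate → (0.41430,5.64166) → ×s → (0.79214,10.78686) → (0.79,10.79)
v3: (0,-5) → rotate → (-3.26710,3.78498) → ×s → (-6.24670,7.23687) → (-6.25,7.24)
v4: (4,4.5) → rotate → (-0.08759,-6.02016) → ×s → (-0.16747,-11.51055) → (-0.17,-11.51)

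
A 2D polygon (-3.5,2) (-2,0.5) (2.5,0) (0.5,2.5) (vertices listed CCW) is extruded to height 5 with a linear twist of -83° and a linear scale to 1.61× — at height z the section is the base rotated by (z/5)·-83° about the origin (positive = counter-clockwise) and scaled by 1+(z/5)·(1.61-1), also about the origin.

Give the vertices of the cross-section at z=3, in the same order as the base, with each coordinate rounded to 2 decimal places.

Cross-section at z=3: (-1.00,5.42) (-1.24,2.53) (2.20,-2.61) (3.05,1.68)

t = z/height = 3/5 = 0.6
s = 1 + (scale-1)·z/height = 1 + (1.61-1)·3/5 = 1.366000
θ = twist·z/height = -83°·3/5 = -49.8000° = -0.869174 rad
cos θ = 0.645458, sin θ = -0.763796 (intermediates below are computed at full precision and shown rounded to 5 d.p.)
v1: (-3.5,2) → rotate → (-0.73151,3.96420) → ×s → (-0.99924,5.41510) → (-1.00,5.42)
v2: (-2,0.5) → rotate → (-0.90902,1.85032) → ×s → (-1.24172,2.52754) → (-1.24,2.53)
v3: (2.5,0) → rotate → (1.61364,-1.90949) → ×s → (2.20424,-2.60836) → (2.20,-2.61)
v4: (0.5,2.5) → rotate → (2.23222,1.23175) → ×s → (3.04921,1.68257) → (3.05,1.68)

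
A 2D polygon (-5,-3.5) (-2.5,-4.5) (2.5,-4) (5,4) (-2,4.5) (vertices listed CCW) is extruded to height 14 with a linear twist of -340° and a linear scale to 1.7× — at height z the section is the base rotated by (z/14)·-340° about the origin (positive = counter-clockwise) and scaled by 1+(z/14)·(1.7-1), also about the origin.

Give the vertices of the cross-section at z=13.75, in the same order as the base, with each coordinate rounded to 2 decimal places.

Cross-section at z=13.75: (-4.98,-9.01) (-0.45,-8.68) (6.76,-4.21) (4.61,9.77) (-6.37,5.34)

t = z/height = 13.75/14 = 0.982143
s = 1 + (scale-1)·z/height = 1 + (1.7-1)·13.75/14 = 1.687500
θ = twist·z/height = -340°·13.75/14 = -333.9286° = -5.828153 rad
cos θ = 0.898247, sin θ = 0.439491 (intermediates below are computed at full precision and shown rounded to 5 d.p.)
v1: (-5,-3.5) → rotate → (-2.95301,-5.34132) → ×s → (-4.98321,-9.01348) → (-4.98,-9.01)
v2: (-2.5,-4.5) → rotate → (-0.26791,-5.14084) → ×s → (-0.45209,-8.67517) → (-0.45,-8.68)
v3: (2.5,-4) → rotate → (4.00358,-2.49426) → ×s → (6.75605,-4.20906) → (6.76,-4.21)
v4: (5,4) → rotate → (2.73327,5.79044) → ×s → (4.61239,9.77137) → (4.61,9.77)
v5: (-2,4.5) → rotate → (-3.77420,3.16313) → ×s → (-6.36897,5.33778) → (-6.37,5.34)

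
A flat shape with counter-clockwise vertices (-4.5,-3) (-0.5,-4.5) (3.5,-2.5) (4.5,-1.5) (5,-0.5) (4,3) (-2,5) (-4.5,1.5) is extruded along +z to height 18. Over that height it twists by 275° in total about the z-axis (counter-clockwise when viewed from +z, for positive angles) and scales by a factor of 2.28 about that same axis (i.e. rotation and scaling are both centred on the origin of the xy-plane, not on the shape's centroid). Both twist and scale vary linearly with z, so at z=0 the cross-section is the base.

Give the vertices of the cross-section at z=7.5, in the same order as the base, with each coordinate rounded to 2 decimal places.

t = z/height = 7.5/18 = 0.416667
s = 1 + (scale-1)·z/height = 1 + (2.28-1)·7.5/18 = 1.533333
θ = twist·z/height = 275°·7.5/18 = 114.5833° = 1.999856 rad
cos θ = -0.416016, sin θ = 0.909357 (intermediates below are computed at full precision and shown rounded to 5 d.p.)
v1: (-4.5,-3) → rotate → (4.60014,-2.84406) → ×s → (7.05356,-4.36089) → (7.05,-4.36)
v2: (-0.5,-4.5) → rotate → (4.30012,1.41739) → ×s → (6.59351,2.17334) → (6.59,2.17)
v3: (3.5,-2.5) → rotate → (0.81734,4.22279) → ×s → (1.25325,6.47495) → (1.25,6.47)
v4: (4.5,-1.5) → rotate → (-0.50804,4.71613) → ×s → (-0.77899,7.23140) → (-0.78,7.23)
v5: (5,-0.5) → rotate → (-1.62540,4.75479) → ×s → (-2.49228,7.29068) → (-2.49,7.29)
v6: (4,3) → rotate → (-4.39214,2.38938) → ×s → (-6.73461,3.66372) → (-6.73,3.66)
v7: (-2,5) → rotate → (-3.71475,-3.89880) → ×s → (-5.69595,-5.97815) → (-5.70,-5.98)
v8: (-4.5,1.5) → rotate → (0.50804,-4.71613) → ×s → (0.77899,-7.23140) → (0.78,-7.23)

Cross-section at z=7.5: (7.05,-4.36) (6.59,2.17) (1.25,6.47) (-0.78,7.23) (-2.49,7.29) (-6.73,3.66) (-5.70,-5.98) (0.78,-7.23)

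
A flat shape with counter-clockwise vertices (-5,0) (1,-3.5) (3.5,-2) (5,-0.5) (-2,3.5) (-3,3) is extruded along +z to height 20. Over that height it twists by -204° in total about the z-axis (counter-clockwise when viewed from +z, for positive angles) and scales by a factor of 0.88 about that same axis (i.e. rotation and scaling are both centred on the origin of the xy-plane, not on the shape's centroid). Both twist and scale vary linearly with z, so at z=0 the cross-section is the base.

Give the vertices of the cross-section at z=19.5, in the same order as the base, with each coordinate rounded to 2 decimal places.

Cross-section at z=19.5: (4.18,-1.43) (0.17,3.21) (-2.35,2.67) (-4.03,1.85) (0.67,-3.50) (1.65,-3.36)

t = z/height = 19.5/20 = 0.975
s = 1 + (scale-1)·z/height = 1 + (0.88-1)·19.5/20 = 0.883000
θ = twist·z/height = -204°·19.5/20 = -198.9000° = -3.471460 rad
cos θ = -0.946085, sin θ = 0.323917 (intermediates below are computed at full precision and shown rounded to 5 d.p.)
v1: (-5,0) → rotate → (4.73043,-1.61959) → ×s → (4.17697,-1.43010) → (4.18,-1.43)
v2: (1,-3.5) → rotate → (0.18763,3.63522) → ×s → (0.16567,3.20990) → (0.17,3.21)
v3: (3.5,-2) → rotate → (-2.66346,3.02588) → ×s → (-2.35184,2.67185) → (-2.35,2.67)
v4: (5,-0.5) → rotate → (-4.56847,2.09263) → ×s → (-4.03396,1.84779) → (-4.03,1.85)
v5: (-2,3.5) → rotate → (0.75846,-3.95913) → ×s → (0.66972,-3.49591) → (0.67,-3.50)
v6: (-3,3) → rotate → (1.86650,-3.81001) → ×s → (1.64812,-3.36424) → (1.65,-3.36)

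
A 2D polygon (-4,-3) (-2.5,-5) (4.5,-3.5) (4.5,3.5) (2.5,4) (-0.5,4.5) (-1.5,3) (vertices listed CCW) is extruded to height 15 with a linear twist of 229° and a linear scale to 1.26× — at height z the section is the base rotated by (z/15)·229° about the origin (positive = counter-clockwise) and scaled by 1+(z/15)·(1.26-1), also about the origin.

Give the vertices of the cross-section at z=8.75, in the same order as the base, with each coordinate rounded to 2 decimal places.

Cross-section at z=8.75: (5.68,-0.96) (6.16,1.88) (-0.65,6.53) (-6.49,0.98) (-5.32,-1.09) (-3.36,-3.99) (-1.31,-3.63)

t = z/height = 8.75/15 = 0.583333
s = 1 + (scale-1)·z/height = 1 + (1.26-1)·8.75/15 = 1.151667
θ = twist·z/height = 229°·8.75/15 = 133.5833° = 2.331469 rad
cos θ = -0.689409, sin θ = 0.724372 (intermediates below are computed at full precision and shown rounded to 5 d.p.)
v1: (-4,-3) → rotate → (4.93075,-0.82926) → ×s → (5.67858,-0.95503) → (5.68,-0.96)
v2: (-2.5,-5) → rotate → (5.34538,1.63611) → ×s → (6.15610,1.88426) → (6.16,1.88)
v3: (4.5,-3.5) → rotate → (-0.56704,5.67261) → ×s → (-0.65304,6.53295) → (-0.65,6.53)
v4: (4.5,3.5) → rotate → (-5.63764,0.84674) → ×s → (-6.49269,0.97517) → (-6.49,0.98)
v5: (2.5,4) → rotate → (-4.62101,-0.94670) → ×s → (-5.32187,-1.09029) → (-5.32,-1.09)
v6: (-0.5,4.5) → rotate → (-2.91497,-3.46453) → ×s → (-3.35708,-3.98998) → (-3.36,-3.99)
v7: (-1.5,3) → rotate → (-1.13900,-3.15479) → ×s → (-1.31175,-3.63326) → (-1.31,-3.63)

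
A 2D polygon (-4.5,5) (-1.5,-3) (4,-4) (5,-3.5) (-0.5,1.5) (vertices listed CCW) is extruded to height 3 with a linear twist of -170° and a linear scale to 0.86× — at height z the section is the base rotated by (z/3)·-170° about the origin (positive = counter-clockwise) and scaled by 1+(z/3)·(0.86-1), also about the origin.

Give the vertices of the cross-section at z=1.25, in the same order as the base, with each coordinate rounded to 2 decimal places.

t = z/height = 1.25/3 = 0.416667
s = 1 + (scale-1)·z/height = 1 + (0.86-1)·1.25/3 = 0.941667
θ = twist·z/height = -170°·1.25/3 = -70.8333° = -1.236275 rad
cos θ = 0.328317, sin θ = -0.944568 (intermediates below are computed at full precision and shown rounded to 5 d.p.)
v1: (-4.5,5) → rotate → (3.24541,5.89214) → ×s → (3.05609,5.54843) → (3.06,5.55)
v2: (-1.5,-3) → rotate → (-3.32618,0.43190) → ×s → (-3.13215,0.40671) → (-3.13,0.41)
v3: (4,-4) → rotate → (-2.46500,-5.09154) → ×s → (-2.32121,-4.79453) → (-2.32,-4.79)
v4: (5,-3.5) → rotate → (-1.66440,-5.87195) → ×s → (-1.56731,-5.52942) → (-1.57,-5.53)
v5: (-0.5,1.5) → rotate → (1.25269,0.96476) → ×s → (1.17962,0.90848) → (1.18,0.91)

Cross-section at z=1.25: (3.06,5.55) (-3.13,0.41) (-2.32,-4.79) (-1.57,-5.53) (1.18,0.91)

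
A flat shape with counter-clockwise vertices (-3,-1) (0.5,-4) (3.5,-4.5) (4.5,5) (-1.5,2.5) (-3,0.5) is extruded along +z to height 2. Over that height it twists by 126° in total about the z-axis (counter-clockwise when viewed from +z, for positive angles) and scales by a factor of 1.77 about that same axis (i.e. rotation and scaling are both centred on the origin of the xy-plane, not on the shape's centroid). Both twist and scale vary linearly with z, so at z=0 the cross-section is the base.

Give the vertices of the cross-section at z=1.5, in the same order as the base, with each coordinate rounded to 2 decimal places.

Cross-section at z=1.5: (1.94,-4.59) (6.23,1.28) (6.64,6.06) (-8.42,6.46) (-3.75,-2.67) (-0.42,-4.78)

t = z/height = 1.5/2 = 0.75
s = 1 + (scale-1)·z/height = 1 + (1.77-1)·1.5/2 = 1.577500
θ = twist·z/height = 126°·1.5/2 = 94.5000° = 1.649336 rad
cos θ = -0.078459, sin θ = 0.996917 (intermediates below are computed at full precision and shown rounded to 5 d.p.)
v1: (-3,-1) → rotate → (1.23229,-2.91229) → ×s → (1.94394,-4.59414) → (1.94,-4.59)
v2: (0.5,-4) → rotate → (3.94844,0.81230) → ×s → (6.22866,1.28140) → (6.23,1.28)
v3: (3.5,-4.5) → rotate → (4.21152,3.84228) → ×s → (6.64367,6.06119) → (6.64,6.06)
v4: (4.5,5) → rotate → (-5.33765,4.09383) → ×s → (-8.42015,6.45802) → (-8.42,6.46)
v5: (-1.5,2.5) → rotate → (-2.37460,-1.69152) → ×s → (-3.74594,-2.66838) → (-3.75,-2.67)
v6: (-3,0.5) → rotate → (-0.26308,-3.02998) → ×s → (-0.41501,-4.77980) → (-0.42,-4.78)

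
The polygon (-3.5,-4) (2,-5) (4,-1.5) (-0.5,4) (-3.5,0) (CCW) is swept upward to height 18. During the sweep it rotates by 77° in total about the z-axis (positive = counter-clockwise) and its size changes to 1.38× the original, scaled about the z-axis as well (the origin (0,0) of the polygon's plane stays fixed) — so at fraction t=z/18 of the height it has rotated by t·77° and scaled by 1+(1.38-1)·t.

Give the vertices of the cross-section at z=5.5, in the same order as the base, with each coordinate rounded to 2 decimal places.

Cross-section at z=5.5: (-1.80,-5.65) (4.27,-4.23) (4.76,0.25) (-2.29,3.87) (-3.58,-1.56)

t = z/height = 5.5/18 = 0.305556
s = 1 + (scale-1)·z/height = 1 + (1.38-1)·5.5/18 = 1.116111
θ = twist·z/height = 77°·5.5/18 = 23.5278° = 0.410637 rad
cos θ = 0.916867, sin θ = 0.399194 (intermediates below are computed at full precision and shown rounded to 5 d.p.)
v1: (-3.5,-4) → rotate → (-1.61226,-5.06464) → ×s → (-1.79946,-5.65271) → (-1.80,-5.65)
v2: (2,-5) → rotate → (3.82970,-3.78595) → ×s → (4.27437,-4.22554) → (4.27,-4.23)
v3: (4,-1.5) → rotate → (4.26626,0.22147) → ×s → (4.76162,0.24719) → (4.76,0.25)
v4: (-0.5,4) → rotate → (-2.05521,3.46787) → ×s → (-2.29384,3.87053) → (-2.29,3.87)
v5: (-3.5,0) → rotate → (-3.20903,-1.39718) → ×s → (-3.58164,-1.55941) → (-3.58,-1.56)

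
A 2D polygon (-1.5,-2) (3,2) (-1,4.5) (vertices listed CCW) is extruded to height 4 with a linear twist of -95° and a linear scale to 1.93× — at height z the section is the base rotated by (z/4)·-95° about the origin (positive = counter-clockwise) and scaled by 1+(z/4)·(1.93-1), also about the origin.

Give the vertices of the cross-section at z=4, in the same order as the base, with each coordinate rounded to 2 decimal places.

t = z/height = 4/4 = 1
s = 1 + (scale-1)·z/height = 1 + (1.93-1)·4/4 = 1.930000
θ = twist·z/height = -95°·4/4 = -95.0000° = -1.658063 rad
cos θ = -0.087156, sin θ = -0.996195 (intermediates below are computed at full precision and shown rounded to 5 d.p.)
v1: (-1.5,-2) → rotate → (-1.86166,1.66860) → ×s → (-3.59300,3.22040) → (-3.59,3.22)
v2: (3,2) → rotate → (1.73092,-3.16290) → ×s → (3.34068,-6.10439) → (3.34,-6.10)
v3: (-1,4.5) → rotate → (4.57003,0.60399) → ×s → (8.82016,1.16571) → (8.82,1.17)

Cross-section at z=4: (-3.59,3.22) (3.34,-6.10) (8.82,1.17)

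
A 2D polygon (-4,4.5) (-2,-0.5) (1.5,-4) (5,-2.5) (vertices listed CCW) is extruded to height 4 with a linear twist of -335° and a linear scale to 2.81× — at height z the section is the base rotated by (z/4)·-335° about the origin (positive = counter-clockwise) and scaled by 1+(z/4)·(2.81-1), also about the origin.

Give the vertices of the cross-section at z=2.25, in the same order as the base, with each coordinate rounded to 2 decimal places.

Cross-section at z=2.25: (6.65,-10.17) (4.14,0.41) (-1.81,8.43) (-9.24,6.47)

t = z/height = 2.25/4 = 0.5625
s = 1 + (scale-1)·z/height = 1 + (2.81-1)·2.25/4 = 2.018125
θ = twist·z/height = -335°·2.25/4 = -188.4375° = -3.288855 rad
cos θ = -0.989177, sin θ = 0.146730 (intermediates below are computed at full precision and shown rounded to 5 d.p.)
v1: (-4,4.5) → rotate → (3.29642,-5.03822) → ×s → (6.65259,-10.16775) → (6.65,-10.17)
v2: (-2,-0.5) → rotate → (2.05172,0.20113) → ×s → (4.14062,0.40590) → (4.14,0.41)
v3: (1.5,-4) → rotate → (-0.89684,4.17680) → ×s → (-1.80994,8.42931) → (-1.81,8.43)
v4: (5,-2.5) → rotate → (-4.57906,3.20659) → ×s → (-9.24111,6.47131) → (-9.24,6.47)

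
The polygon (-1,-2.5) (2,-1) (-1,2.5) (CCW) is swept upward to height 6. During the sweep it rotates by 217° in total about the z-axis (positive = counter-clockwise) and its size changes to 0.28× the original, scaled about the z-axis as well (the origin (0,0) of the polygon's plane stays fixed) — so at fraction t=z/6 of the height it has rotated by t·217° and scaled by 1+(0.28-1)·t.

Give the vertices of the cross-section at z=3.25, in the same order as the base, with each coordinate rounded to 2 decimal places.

Cross-section at z=3.25: (1.63,0.16) (-0.02,1.36) (-1.07,-1.25)

t = z/height = 3.25/6 = 0.541667
s = 1 + (scale-1)·z/height = 1 + (0.28-1)·3.25/6 = 0.610000
θ = twist·z/height = 217°·3.25/6 = 117.5417° = 2.051489 rad
cos θ = -0.462394, sin θ = 0.886675 (intermediates below are computed at full precision and shown rounded to 5 d.p.)
v1: (-1,-2.5) → rotate → (2.67908,0.26931) → ×s → (1.63424,0.16428) → (1.63,0.16)
v2: (2,-1) → rotate → (-0.03811,2.23574) → ×s → (-0.02325,1.36380) → (-0.02,1.36)
v3: (-1,2.5) → rotate → (-1.75429,-2.04266) → ×s → (-1.07012,-1.24602) → (-1.07,-1.25)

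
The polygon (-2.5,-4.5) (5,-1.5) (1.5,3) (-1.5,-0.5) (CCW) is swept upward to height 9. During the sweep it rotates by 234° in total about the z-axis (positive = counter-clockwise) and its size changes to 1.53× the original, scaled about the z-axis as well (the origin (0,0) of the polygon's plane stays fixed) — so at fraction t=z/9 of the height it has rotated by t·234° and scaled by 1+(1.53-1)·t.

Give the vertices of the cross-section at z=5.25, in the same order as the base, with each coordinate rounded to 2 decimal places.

Cross-section at z=5.25: (6.43,2.02) (-3.40,5.93) (-4.13,-1.50) (1.88,-0.88)

t = z/height = 5.25/9 = 0.583333
s = 1 + (scale-1)·z/height = 1 + (1.53-1)·5.25/9 = 1.309167
θ = twist·z/height = 234°·5.25/9 = 136.5000° = 2.382374 rad
cos θ = -0.725374, sin θ = 0.688355 (intermediates below are computed at full precision and shown rounded to 5 d.p.)
v1: (-2.5,-4.5) → rotate → (4.91103,1.54330) → ×s → (6.42936,2.02043) → (6.43,2.02)
v2: (5,-1.5) → rotate → (-2.59434,4.52983) → ×s → (-3.39642,5.93031) → (-3.40,5.93)
v3: (1.5,3) → rotate → (-3.15313,-1.14359) → ×s → (-4.12797,-1.49715) → (-4.13,-1.50)
v4: (-1.5,-0.5) → rotate → (1.43224,-0.66984) → ×s → (1.87504,-0.87694) → (1.88,-0.88)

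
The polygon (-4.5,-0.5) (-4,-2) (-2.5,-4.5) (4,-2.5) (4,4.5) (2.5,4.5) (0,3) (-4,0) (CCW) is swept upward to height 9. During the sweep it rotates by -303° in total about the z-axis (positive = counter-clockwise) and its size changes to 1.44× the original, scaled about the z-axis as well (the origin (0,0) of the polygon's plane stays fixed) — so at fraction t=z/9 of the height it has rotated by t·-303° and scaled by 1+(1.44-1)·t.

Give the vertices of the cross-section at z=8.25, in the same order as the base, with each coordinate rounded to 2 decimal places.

Cross-section at z=8.25: (-0.16,-6.35) (2.02,-5.94) (5.78,-4.33) (4.23,5.09) (-5.50,6.41) (-5.78,4.33) (-4.17,0.57) (-0.76,-5.56)

t = z/height = 8.25/9 = 0.916667
s = 1 + (scale-1)·z/height = 1 + (1.44-1)·8.25/9 = 1.403333
θ = twist·z/height = -303°·8.25/9 = -277.7500° = -4.847652 rad
cos θ = 0.134851, sin θ = 0.990866 (intermediates below are computed at full precision and shown rounded to 5 d.p.)
v1: (-4.5,-0.5) → rotate → (-0.11140,-4.52632) → ×s → (-0.15633,-6.35194) → (-0.16,-6.35)
v2: (-4,-2) → rotate → (1.44233,-4.23317) → ×s → (2.02407,-5.94054) → (2.02,-5.94)
v3: (-2.5,-4.5) → rotate → (4.12177,-3.08399) → ×s → (5.78422,-4.32787) → (5.78,-4.33)
v4: (4,-2.5) → rotate → (3.01657,3.62634) → ×s → (4.23325,5.08896) → (4.23,5.09)
v5: (4,4.5) → rotate → (-3.91949,4.57029) → ×s → (-5.50035,6.41364) → (-5.50,6.41)
v6: (2.5,4.5) → rotate → (-4.12177,3.08399) → ×s → (-5.78422,4.32787) → (-5.78,4.33)
v7: (0,3) → rotate → (-2.97260,0.40455) → ×s → (-4.17155,0.56772) → (-4.17,0.57)
v8: (-4,0) → rotate → (-0.53940,-3.96346) → ×s → (-0.75696,-5.56206) → (-0.76,-5.56)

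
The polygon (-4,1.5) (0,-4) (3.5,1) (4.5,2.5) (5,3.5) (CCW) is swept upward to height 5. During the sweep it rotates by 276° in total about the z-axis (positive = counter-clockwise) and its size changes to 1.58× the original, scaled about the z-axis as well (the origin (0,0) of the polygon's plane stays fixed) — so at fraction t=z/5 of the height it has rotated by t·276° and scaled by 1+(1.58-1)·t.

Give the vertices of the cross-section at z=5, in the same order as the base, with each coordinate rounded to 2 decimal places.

Cross-section at z=5: (1.70,6.53) (-6.29,-0.66) (2.15,-5.33) (4.67,-6.66) (6.33,-7.28)

t = z/height = 5/5 = 1
s = 1 + (scale-1)·z/height = 1 + (1.58-1)·5/5 = 1.580000
θ = twist·z/height = 276°·5/5 = 276.0000° = 4.817109 rad
cos θ = 0.104528, sin θ = -0.994522 (intermediates below are computed at full precision and shown rounded to 5 d.p.)
v1: (-4,1.5) → rotate → (1.07367,4.13488) → ×s → (1.69640,6.53311) → (1.70,6.53)
v2: (0,-4) → rotate → (-3.97809,-0.41811) → ×s → (-6.28538,-0.66062) → (-6.29,-0.66)
v3: (3.5,1) → rotate → (1.36037,-3.37630) → ×s → (2.14939,-5.33455) → (2.15,-5.33)
v4: (4.5,2.5) → rotate → (2.95668,-4.21403) → ×s → (4.67156,-6.65816) → (4.67,-6.66)
v5: (5,3.5) → rotate → (4.00347,-4.60676) → ×s → (6.32548,-7.27868) → (6.33,-7.28)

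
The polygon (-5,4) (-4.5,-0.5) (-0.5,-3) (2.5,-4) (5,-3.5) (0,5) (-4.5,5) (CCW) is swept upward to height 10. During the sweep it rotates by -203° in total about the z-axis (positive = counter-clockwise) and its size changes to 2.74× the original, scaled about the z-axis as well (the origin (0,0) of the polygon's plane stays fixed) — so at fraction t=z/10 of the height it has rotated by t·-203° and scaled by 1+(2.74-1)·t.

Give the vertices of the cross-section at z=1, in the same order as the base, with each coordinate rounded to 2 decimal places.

t = z/height = 1/10 = 0.1
s = 1 + (scale-1)·z/height = 1 + (2.74-1)·1/10 = 1.174000
θ = twist·z/height = -203°·1/10 = -20.3000° = -0.354302 rad
cos θ = 0.937889, sin θ = -0.346936 (intermediates below are computed at full precision and shown rounded to 5 d.p.)
v1: (-5,4) → rotate → (-3.30170,5.48623) → ×s → (-3.87620,6.44084) → (-3.88,6.44)
v2: (-4.5,-0.5) → rotate → (-4.39397,1.09227) → ×s → (-5.15852,1.28232) → (-5.16,1.28)
v3: (-0.5,-3) → rotate → (-1.50975,-2.64020) → ×s → (-1.77245,-3.09959) → (-1.77,-3.10)
v4: (2.5,-4) → rotate → (0.95698,-4.61889) → ×s → (1.12349,-5.42258) → (1.12,-5.42)
v5: (5,-3.5) → rotate → (3.47517,-5.01729) → ×s → (4.07985,-5.89030) → (4.08,-5.89)
v6: (0,5) → rotate → (1.73468,4.68944) → ×s → (2.03651,5.50541) → (2.04,5.51)
v7: (-4.5,5) → rotate → (-2.48582,6.25066) → ×s → (-2.91835,7.33827) → (-2.92,7.34)

Cross-section at z=1: (-3.88,6.44) (-5.16,1.28) (-1.77,-3.10) (1.12,-5.42) (4.08,-5.89) (2.04,5.51) (-2.92,7.34)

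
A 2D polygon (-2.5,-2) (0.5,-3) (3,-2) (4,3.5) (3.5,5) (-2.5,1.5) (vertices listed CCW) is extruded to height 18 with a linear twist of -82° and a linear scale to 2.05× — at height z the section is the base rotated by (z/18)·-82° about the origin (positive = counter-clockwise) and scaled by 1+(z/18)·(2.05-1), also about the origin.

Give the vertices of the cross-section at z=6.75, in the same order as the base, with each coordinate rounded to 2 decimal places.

Cross-section at z=6.75: (-4.42,-0.61) (-1.54,-3.95) (2.17,-4.53) (7.29,1.34) (7.76,3.49) (-1.93,3.58)

t = z/height = 6.75/18 = 0.375
s = 1 + (scale-1)·z/height = 1 + (2.05-1)·6.75/18 = 1.393750
θ = twist·z/height = -82°·6.75/18 = -30.7500° = -0.536689 rad
cos θ = 0.859406, sin θ = -0.511293 (intermediates below are computed at full precision and shown rounded to 5 d.p.)
v1: (-2.5,-2) → rotate → (-3.17110,-0.44058) → ×s → (-4.41972,-0.61406) → (-4.42,-0.61)
v2: (0.5,-3) → rotate → (-1.10418,-2.83387) → ×s → (-1.53895,-3.94970) → (-1.54,-3.95)
v3: (3,-2) → rotate → (1.55563,-3.25269) → ×s → (2.16816,-4.53344) → (2.17,-4.53)
v4: (4,3.5) → rotate → (5.22715,0.96275) → ×s → (7.28534,1.34183) → (7.29,1.34)
v5: (3.5,5) → rotate → (5.56439,2.50751) → ×s → (7.75537,3.49484) → (7.76,3.49)
v6: (-2.5,1.5) → rotate → (-1.38158,2.56734) → ×s → (-1.92557,3.57823) → (-1.93,3.58)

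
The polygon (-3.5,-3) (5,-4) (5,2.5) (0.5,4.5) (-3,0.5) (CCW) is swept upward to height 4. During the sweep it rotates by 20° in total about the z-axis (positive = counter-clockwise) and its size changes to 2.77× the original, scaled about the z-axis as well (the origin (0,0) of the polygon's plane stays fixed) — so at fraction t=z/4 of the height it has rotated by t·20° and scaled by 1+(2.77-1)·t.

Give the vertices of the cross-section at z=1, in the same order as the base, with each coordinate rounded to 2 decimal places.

t = z/height = 1/4 = 0.25
s = 1 + (scale-1)·z/height = 1 + (2.77-1)·1/4 = 1.442500
θ = twist·z/height = 20°·1/4 = 5.0000° = 0.087266 rad
cos θ = 0.996195, sin θ = 0.087156 (intermediates below are computed at full precision and shown rounded to 5 d.p.)
v1: (-3.5,-3) → rotate → (-3.22521,-3.29363) → ×s → (-4.65237,-4.75106) → (-4.65,-4.75)
v2: (5,-4) → rotate → (5.32960,-3.54900) → ×s → (7.68794,-5.11943) → (7.69,-5.12)
v3: (5,2.5) → rotate → (4.76308,2.92627) → ×s → (6.87075,4.22114) → (6.87,4.22)
v4: (0.5,4.5) → rotate → (0.10590,4.52645) → ×s → (0.15276,6.52941) → (0.15,6.53)
v5: (-3,0.5) → rotate → (-3.03216,0.23663) → ×s → (-4.37389,0.34134) → (-4.37,0.34)

Cross-section at z=1: (-4.65,-4.75) (7.69,-5.12) (6.87,4.22) (0.15,6.53) (-4.37,0.34)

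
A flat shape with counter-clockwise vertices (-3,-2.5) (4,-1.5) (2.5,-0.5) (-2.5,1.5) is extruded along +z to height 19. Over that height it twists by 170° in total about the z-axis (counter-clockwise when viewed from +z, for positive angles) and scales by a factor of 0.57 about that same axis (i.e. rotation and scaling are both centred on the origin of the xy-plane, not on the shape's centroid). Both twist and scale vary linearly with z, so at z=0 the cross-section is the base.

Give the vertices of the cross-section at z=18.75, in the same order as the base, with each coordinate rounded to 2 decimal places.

Cross-section at z=18.75: (1.99,1.04) (-2.07,1.33) (-1.35,0.59) (1.22,-1.15)

t = z/height = 18.75/19 = 0.986842
s = 1 + (scale-1)·z/height = 1 + (0.57-1)·18.75/19 = 0.575658
θ = twist·z/height = 170°·18.75/19 = 167.7632° = 2.928019 rad
cos θ = -0.977280, sin θ = 0.211953 (intermediates below are computed at full precision and shown rounded to 5 d.p.)
v1: (-3,-2.5) → rotate → (3.46172,1.80734) → ×s → (1.99277,1.04041) → (1.99,1.04)
v2: (4,-1.5) → rotate → (-3.59119,2.31373) → ×s → (-2.06730,1.33192) → (-2.07,1.33)
v3: (2.5,-0.5) → rotate → (-2.33722,1.01852) → ×s → (-1.34544,0.58632) → (-1.35,0.59)
v4: (-2.5,1.5) → rotate → (2.12527,-1.99580) → ×s → (1.22343,-1.14890) → (1.22,-1.15)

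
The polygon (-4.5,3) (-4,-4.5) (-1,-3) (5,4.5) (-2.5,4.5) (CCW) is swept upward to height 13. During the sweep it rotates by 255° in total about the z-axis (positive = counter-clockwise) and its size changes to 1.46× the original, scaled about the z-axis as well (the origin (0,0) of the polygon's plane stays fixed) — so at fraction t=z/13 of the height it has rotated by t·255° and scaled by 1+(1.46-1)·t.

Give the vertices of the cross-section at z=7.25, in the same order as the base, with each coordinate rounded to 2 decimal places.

Cross-section at z=7.25: (2.16,-6.44) (7.44,1.39) (3.30,2.21) (-8.43,-0.62) (-0.98,-6.39)

t = z/height = 7.25/13 = 0.557692
s = 1 + (scale-1)·z/height = 1 + (1.46-1)·7.25/13 = 1.256538
θ = twist·z/height = 255°·7.25/13 = 142.2115° = 2.482060 rad
cos θ = -0.790278, sin θ = 0.612748 (intermediates below are computed at full precision and shown rounded to 5 d.p.)
v1: (-4.5,3) → rotate → (1.71801,-5.12820) → ×s → (2.15874,-6.44378) → (2.16,-6.44)
v2: (-4,-4.5) → rotate → (5.91848,1.10526) → ×s → (7.43680,1.38880) → (7.44,1.39)
v3: (-1,-3) → rotate → (2.62852,1.75809) → ×s → (3.30284,2.20910) → (3.30,2.21)
v4: (5,4.5) → rotate → (-6.70876,-0.49251) → ×s → (-8.42981,-0.61886) → (-8.43,-0.62)
v5: (-2.5,4.5) → rotate → (-0.78167,-5.08812) → ×s → (-0.98220,-6.39342) → (-0.98,-6.39)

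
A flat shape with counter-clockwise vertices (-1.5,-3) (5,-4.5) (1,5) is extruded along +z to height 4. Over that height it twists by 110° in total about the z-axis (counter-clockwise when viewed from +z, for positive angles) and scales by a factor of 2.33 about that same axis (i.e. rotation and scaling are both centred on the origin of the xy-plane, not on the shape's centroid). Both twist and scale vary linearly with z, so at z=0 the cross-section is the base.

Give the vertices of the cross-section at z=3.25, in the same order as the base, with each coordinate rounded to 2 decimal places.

t = z/height = 3.25/4 = 0.8125
s = 1 + (scale-1)·z/height = 1 + (2.33-1)·3.25/4 = 2.080625
θ = twist·z/height = 110°·3.25/4 = 89.3750° = 1.559888 rad
cos θ = 0.010908, sin θ = 0.999941 (intermediates below are computed at full precision and shown rounded to 5 d.p.)
v1: (-1.5,-3) → rotate → (2.98346,-1.53264) → ×s → (6.20746,-3.18884) → (6.21,-3.19)
v2: (5,-4.5) → rotate → (4.55427,4.95062) → ×s → (9.47573,10.30038) → (9.48,10.30)
v3: (1,5) → rotate → (-4.98879,1.05448) → ×s → (-10.37981,2.19398) → (-10.38,2.19)

Cross-section at z=3.25: (6.21,-3.19) (9.48,10.30) (-10.38,2.19)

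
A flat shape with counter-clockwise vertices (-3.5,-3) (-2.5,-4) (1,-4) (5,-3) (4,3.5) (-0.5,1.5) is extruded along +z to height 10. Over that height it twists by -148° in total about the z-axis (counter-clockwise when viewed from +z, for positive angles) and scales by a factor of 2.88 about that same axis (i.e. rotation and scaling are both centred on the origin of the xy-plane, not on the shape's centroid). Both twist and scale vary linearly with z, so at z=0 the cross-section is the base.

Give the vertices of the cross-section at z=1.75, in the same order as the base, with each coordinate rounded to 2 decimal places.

Cross-section at z=1.75: (-5.93,-1.55) (-5.31,-3.33) (-1.13,-5.36) (4.24,-6.49) (6.81,1.86) (0.27,2.08)

t = z/height = 1.75/10 = 0.175
s = 1 + (scale-1)·z/height = 1 + (2.88-1)·1.75/10 = 1.329000
θ = twist·z/height = -148°·1.75/10 = -25.9000° = -0.452040 rad
cos θ = 0.899558, sin θ = -0.436802 (intermediates below are computed at full precision and shown rounded to 5 d.p.)
v1: (-3.5,-3) → rotate → (-4.45886,-1.16987) → ×s → (-5.92582,-1.55475) → (-5.93,-1.55)
v2: (-2.5,-4) → rotate → (-3.99610,-2.50623) → ×s → (-5.31082,-3.33078) → (-5.31,-3.33)
v3: (1,-4) → rotate → (-0.84765,-4.03503) → ×s → (-1.12653,-5.36256) → (-1.13,-5.36)
v4: (5,-3) → rotate → (3.18738,-4.88268) → ×s → (4.23603,-6.48908) → (4.24,-6.49)
v5: (4,3.5) → rotate → (5.12704,1.40125) → ×s → (6.81383,1.86225) → (6.81,1.86)
v6: (-0.5,1.5) → rotate → (0.20542,1.56774) → ×s → (0.27301,2.08352) → (0.27,2.08)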